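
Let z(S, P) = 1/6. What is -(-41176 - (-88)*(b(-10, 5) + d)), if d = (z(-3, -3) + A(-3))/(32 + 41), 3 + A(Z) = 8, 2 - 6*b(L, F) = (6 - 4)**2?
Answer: 9022604/219 ≈ 41199.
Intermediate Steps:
b(L, F) = -1/3 (b(L, F) = 1/3 - (6 - 4)**2/6 = 1/3 - 1/6*2**2 = 1/3 - 1/6*4 = 1/3 - 2/3 = -1/3)
A(Z) = 5 (A(Z) = -3 + 8 = 5)
z(S, P) = 1/6 (z(S, P) = 1*(1/6) = 1/6)
d = 31/438 (d = (1/6 + 5)/(32 + 41) = (31/6)/73 = (31/6)*(1/73) = 31/438 ≈ 0.070776)
-(-41176 - (-88)*(b(-10, 5) + d)) = -(-41176 - (-88)*(-1/3 + 31/438)) = -(-41176 - (-88)*(-115)/438) = -(-41176 - 1*5060/219) = -(-41176 - 5060/219) = -1*(-9022604/219) = 9022604/219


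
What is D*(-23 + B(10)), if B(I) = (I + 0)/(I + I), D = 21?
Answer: -945/2 ≈ -472.50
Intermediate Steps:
B(I) = ½ (B(I) = I/((2*I)) = I*(1/(2*I)) = ½)
D*(-23 + B(10)) = 21*(-23 + ½) = 21*(-45/2) = -945/2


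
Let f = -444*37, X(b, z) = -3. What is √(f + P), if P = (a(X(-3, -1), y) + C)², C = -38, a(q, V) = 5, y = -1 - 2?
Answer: I*√15339 ≈ 123.85*I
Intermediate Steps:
y = -3
f = -16428
P = 1089 (P = (5 - 38)² = (-33)² = 1089)
√(f + P) = √(-16428 + 1089) = √(-15339) = I*√15339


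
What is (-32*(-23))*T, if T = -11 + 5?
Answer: -4416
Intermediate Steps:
T = -6
(-32*(-23))*T = -32*(-23)*(-6) = 736*(-6) = -4416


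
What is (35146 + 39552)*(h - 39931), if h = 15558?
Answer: -1820614354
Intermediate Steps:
(35146 + 39552)*(h - 39931) = (35146 + 39552)*(15558 - 39931) = 74698*(-24373) = -1820614354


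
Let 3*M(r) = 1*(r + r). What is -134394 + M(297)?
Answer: -134196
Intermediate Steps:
M(r) = 2*r/3 (M(r) = (1*(r + r))/3 = (1*(2*r))/3 = (2*r)/3 = 2*r/3)
-134394 + M(297) = -134394 + (2/3)*297 = -134394 + 198 = -134196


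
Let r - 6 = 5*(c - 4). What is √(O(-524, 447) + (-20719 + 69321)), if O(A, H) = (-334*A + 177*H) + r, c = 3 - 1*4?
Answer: √302718 ≈ 550.20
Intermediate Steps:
c = -1 (c = 3 - 4 = -1)
r = -19 (r = 6 + 5*(-1 - 4) = 6 + 5*(-5) = 6 - 25 = -19)
O(A, H) = -19 - 334*A + 177*H (O(A, H) = (-334*A + 177*H) - 19 = -19 - 334*A + 177*H)
√(O(-524, 447) + (-20719 + 69321)) = √((-19 - 334*(-524) + 177*447) + (-20719 + 69321)) = √((-19 + 175016 + 79119) + 48602) = √(254116 + 48602) = √302718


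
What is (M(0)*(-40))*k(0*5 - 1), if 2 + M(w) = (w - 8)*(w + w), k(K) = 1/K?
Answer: -80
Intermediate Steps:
M(w) = -2 + 2*w*(-8 + w) (M(w) = -2 + (w - 8)*(w + w) = -2 + (-8 + w)*(2*w) = -2 + 2*w*(-8 + w))
(M(0)*(-40))*k(0*5 - 1) = ((-2 - 16*0 + 2*0²)*(-40))/(0*5 - 1) = ((-2 + 0 + 2*0)*(-40))/(0 - 1) = ((-2 + 0 + 0)*(-40))/(-1) = -2*(-40)*(-1) = 80*(-1) = -80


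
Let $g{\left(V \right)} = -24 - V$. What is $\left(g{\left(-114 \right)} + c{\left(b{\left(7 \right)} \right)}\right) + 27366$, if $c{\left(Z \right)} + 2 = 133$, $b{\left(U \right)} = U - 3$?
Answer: $27587$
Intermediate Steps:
$b{\left(U \right)} = -3 + U$ ($b{\left(U \right)} = U - 3 = -3 + U$)
$c{\left(Z \right)} = 131$ ($c{\left(Z \right)} = -2 + 133 = 131$)
$\left(g{\left(-114 \right)} + c{\left(b{\left(7 \right)} \right)}\right) + 27366 = \left(\left(-24 - -114\right) + 131\right) + 27366 = \left(\left(-24 + 114\right) + 131\right) + 27366 = \left(90 + 131\right) + 27366 = 221 + 27366 = 27587$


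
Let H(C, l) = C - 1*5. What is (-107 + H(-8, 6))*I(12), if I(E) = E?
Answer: -1440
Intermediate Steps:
H(C, l) = -5 + C (H(C, l) = C - 5 = -5 + C)
(-107 + H(-8, 6))*I(12) = (-107 + (-5 - 8))*12 = (-107 - 13)*12 = -120*12 = -1440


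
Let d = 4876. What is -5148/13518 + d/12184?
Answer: 44313/2287546 ≈ 0.019371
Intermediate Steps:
-5148/13518 + d/12184 = -5148/13518 + 4876/12184 = -5148*1/13518 + 4876*(1/12184) = -286/751 + 1219/3046 = 44313/2287546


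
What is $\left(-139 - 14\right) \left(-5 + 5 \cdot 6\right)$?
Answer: $-3825$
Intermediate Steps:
$\left(-139 - 14\right) \left(-5 + 5 \cdot 6\right) = - 153 \left(-5 + 30\right) = \left(-153\right) 25 = -3825$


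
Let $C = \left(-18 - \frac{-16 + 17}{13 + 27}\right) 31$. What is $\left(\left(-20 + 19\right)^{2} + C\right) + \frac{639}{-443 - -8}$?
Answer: $- \frac{648723}{1160} \approx -559.24$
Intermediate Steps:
$C = - \frac{22351}{40}$ ($C = \left(-18 - 1 \cdot \frac{1}{40}\right) 31 = \left(-18 - \frac{1}{40}\right) 31 = \left(- \frac{721}{40}\right) 31 = - \frac{22351}{40} \approx -558.78$)
$\left(\left(-20 + 19\right)^{2} + C\right) + \frac{639}{-443 - -8} = \left(\left(-20 + 19\right)^{2} - \frac{22351}{40}\right) + \frac{639}{-443 - -8} = \left(\left(-1\right)^{2} - \frac{22351}{40}\right) + \frac{639}{-443 + 8} = \left(1 - \frac{22351}{40}\right) + \frac{639}{-435} = - \frac{22311}{40} + 639 \left(- \frac{1}{435}\right) = - \frac{22311}{40} - \frac{213}{145} = - \frac{648723}{1160}$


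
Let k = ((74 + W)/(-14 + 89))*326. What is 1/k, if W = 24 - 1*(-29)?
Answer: 75/41402 ≈ 0.0018115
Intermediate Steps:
W = 53 (W = 24 + 29 = 53)
k = 41402/75 (k = ((74 + 53)/(-14 + 89))*326 = (127/75)*326 = 41402/75 ≈ 552.03)
1/k = 1/(41402/75) = 75/41402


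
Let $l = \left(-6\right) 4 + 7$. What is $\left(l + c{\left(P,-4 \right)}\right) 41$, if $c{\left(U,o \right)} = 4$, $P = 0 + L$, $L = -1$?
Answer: $-533$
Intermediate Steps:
$P = -1$ ($P = 0 - 1 = -1$)
$l = -17$ ($l = -24 + 7 = -17$)
$\left(l + c{\left(P,-4 \right)}\right) 41 = \left(-17 + 4\right) 41 = \left(-13\right) 41 = -533$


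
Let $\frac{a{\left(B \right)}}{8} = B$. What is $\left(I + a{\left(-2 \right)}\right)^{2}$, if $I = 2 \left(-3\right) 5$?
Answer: $2116$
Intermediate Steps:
$a{\left(B \right)} = 8 B$
$I = -30$ ($I = \left(-6\right) 5 = -30$)
$\left(I + a{\left(-2 \right)}\right)^{2} = \left(-30 + 8 \left(-2\right)\right)^{2} = \left(-30 - 16\right)^{2} = \left(-46\right)^{2} = 2116$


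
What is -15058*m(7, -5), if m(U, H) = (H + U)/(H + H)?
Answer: 15058/5 ≈ 3011.6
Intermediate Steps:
m(U, H) = (H + U)/(2*H) (m(U, H) = (H + U)/((2*H)) = (H + U)*(1/(2*H)) = (H + U)/(2*H))
-15058*m(7, -5) = -7529*(-5 + 7)/(-5) = -7529*(-1)*2/5 = -15058*(-⅕) = 15058/5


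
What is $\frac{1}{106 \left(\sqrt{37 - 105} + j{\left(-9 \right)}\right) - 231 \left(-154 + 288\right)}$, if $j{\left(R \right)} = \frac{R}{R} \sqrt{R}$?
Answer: $- \frac{i}{318 + 212 \sqrt{17} + 30954 i} \approx -3.2258 \cdot 10^{-5} - 1.2423 \cdot 10^{-6} i$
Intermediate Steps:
$j{\left(R \right)} = \sqrt{R}$ ($j{\left(R \right)} = 1 \sqrt{R} = \sqrt{R}$)
$\frac{1}{106 \left(\sqrt{37 - 105} + j{\left(-9 \right)}\right) - 231 \left(-154 + 288\right)} = \frac{1}{106 \left(\sqrt{37 - 105} + \sqrt{-9}\right) - 231 \left(-154 + 288\right)} = \frac{1}{106 \left(\sqrt{-68} + 3 i\right) - 30954} = \frac{1}{106 \left(2 i \sqrt{17} + 3 i\right) - 30954} = \frac{1}{106 \left(3 i + 2 i \sqrt{17}\right) - 30954} = \frac{1}{\left(318 i + 212 i \sqrt{17}\right) - 30954} = \frac{1}{-30954 + 318 i + 212 i \sqrt{17}}$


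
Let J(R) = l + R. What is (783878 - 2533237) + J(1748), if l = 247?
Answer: -1747364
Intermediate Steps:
J(R) = 247 + R
(783878 - 2533237) + J(1748) = (783878 - 2533237) + (247 + 1748) = -1749359 + 1995 = -1747364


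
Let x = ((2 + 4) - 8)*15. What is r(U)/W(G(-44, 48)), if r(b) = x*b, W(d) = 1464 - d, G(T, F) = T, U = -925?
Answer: 13875/754 ≈ 18.402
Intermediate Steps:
x = -30 (x = (6 - 8)*15 = -2*15 = -30)
r(b) = -30*b
r(U)/W(G(-44, 48)) = (-30*(-925))/(1464 - 1*(-44)) = 27750/(1464 + 44) = 27750/1508 = 27750*(1/1508) = 13875/754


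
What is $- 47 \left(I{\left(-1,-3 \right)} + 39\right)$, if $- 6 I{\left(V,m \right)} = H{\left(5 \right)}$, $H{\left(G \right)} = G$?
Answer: $- \frac{10763}{6} \approx -1793.8$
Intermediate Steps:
$I{\left(V,m \right)} = - \frac{5}{6}$ ($I{\left(V,m \right)} = \left(- \frac{1}{6}\right) 5 = - \frac{5}{6}$)
$- 47 \left(I{\left(-1,-3 \right)} + 39\right) = - 47 \left(- \frac{5}{6} + 39\right) = \left(-47\right) \frac{229}{6} = - \frac{10763}{6}$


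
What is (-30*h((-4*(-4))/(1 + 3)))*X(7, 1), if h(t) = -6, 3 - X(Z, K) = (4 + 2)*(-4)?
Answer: 4860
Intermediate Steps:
X(Z, K) = 27 (X(Z, K) = 3 - (4 + 2)*(-4) = 3 - 6*(-4) = 3 - 1*(-24) = 3 + 24 = 27)
(-30*h((-4*(-4))/(1 + 3)))*X(7, 1) = -30*(-6)*27 = 180*27 = 4860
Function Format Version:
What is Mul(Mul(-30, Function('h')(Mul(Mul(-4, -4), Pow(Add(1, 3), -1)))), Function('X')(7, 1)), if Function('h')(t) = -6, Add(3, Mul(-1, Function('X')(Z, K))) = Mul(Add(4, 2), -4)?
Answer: 4860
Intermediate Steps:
Function('X')(Z, K) = 27 (Function('X')(Z, K) = Add(3, Mul(-1, Mul(Add(4, 2), -4))) = Add(3, Mul(-1, Mul(6, -4))) = Add(3, Mul(-1, -24)) = Add(3, 24) = 27)
Mul(Mul(-30, Function('h')(Mul(Mul(-4, -4), Pow(Add(1, 3), -1)))), Function('X')(7, 1)) = Mul(Mul(-30, -6), 27) = Mul(180, 27) = 4860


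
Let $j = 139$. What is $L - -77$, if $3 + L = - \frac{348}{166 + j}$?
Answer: $\frac{22222}{305} \approx 72.859$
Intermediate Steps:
$L = - \frac{1263}{305}$ ($L = -3 - \frac{348}{166 + 139} = -3 - \frac{348}{305} = - \frac{1263}{305} \approx -4.141$)
$L - -77 = - \frac{1263}{305} - -77 = - \frac{1263}{305} + 77 = \frac{22222}{305}$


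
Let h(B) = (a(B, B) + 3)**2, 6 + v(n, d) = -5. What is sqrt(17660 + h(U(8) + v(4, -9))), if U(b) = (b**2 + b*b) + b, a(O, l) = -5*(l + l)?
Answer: 3*sqrt(174741) ≈ 1254.1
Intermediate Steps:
v(n, d) = -11 (v(n, d) = -6 - 5 = -11)
a(O, l) = -10*l
U(b) = b + 2*b**2 (U(b) = (b**2 + b**2) + b = 2*b**2 + b = b + 2*b**2)
h(B) = (3 - 10*B)**2 (h(B) = (-10*B + 3)**2 = (3 - 10*B)**2)
sqrt(17660 + h(U(8) + v(4, -9))) = sqrt(17660 + (-3 + 10*(8*(1 + 2*8) - 11))**2) = sqrt(17660 + (-3 + 10*(8*(1 + 16) - 11))**2) = sqrt(17660 + (-3 + 10*(8*17 - 11))**2) = sqrt(17660 + (-3 + 10*(136 - 11))**2) = sqrt(17660 + (-3 + 10*125)**2) = sqrt(17660 + (-3 + 1250)**2) = sqrt(17660 + 1247**2) = sqrt(17660 + 1555009) = sqrt(1572669) = 3*sqrt(174741)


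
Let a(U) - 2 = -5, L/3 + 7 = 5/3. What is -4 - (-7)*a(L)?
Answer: -25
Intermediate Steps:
L = -16 (L = -21 + 3*(5/3) = -21 + 5 = -16)
a(U) = -3 (a(U) = 2 - 5 = -3)
-4 - (-7)*a(L) = -4 - (-7)*(-3) = -4 - 7*3 = -4 - 21 = -25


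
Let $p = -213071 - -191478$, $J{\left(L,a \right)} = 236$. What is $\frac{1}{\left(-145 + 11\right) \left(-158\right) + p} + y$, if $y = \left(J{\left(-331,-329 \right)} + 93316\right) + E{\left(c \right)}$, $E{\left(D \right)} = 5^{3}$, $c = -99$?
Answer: $\frac{39438016}{421} \approx 93677.0$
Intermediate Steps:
$E{\left(D \right)} = 125$
$y = 93677$ ($y = \left(236 + 93316\right) + 125 = 93552 + 125 = 93677$)
$p = -21593$ ($p = -213071 + 191478 = -21593$)
$\frac{1}{\left(-145 + 11\right) \left(-158\right) + p} + y = \frac{1}{\left(-145 + 11\right) \left(-158\right) - 21593} + 93677 = \frac{1}{\left(-134\right) \left(-158\right) - 21593} + 93677 = \frac{1}{21172 - 21593} + 93677 = \frac{1}{-421} + 93677 = - \frac{1}{421} + 93677 = \frac{39438016}{421}$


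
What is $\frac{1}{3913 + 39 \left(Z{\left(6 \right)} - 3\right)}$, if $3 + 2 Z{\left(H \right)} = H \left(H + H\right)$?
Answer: $\frac{2}{10283} \approx 0.0001945$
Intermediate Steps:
$Z{\left(H \right)} = - \frac{3}{2} + H^{2}$ ($Z{\left(H \right)} = - \frac{3}{2} + \frac{H \left(H + H\right)}{2} = - \frac{3}{2} + \frac{H 2 H}{2} = - \frac{3}{2} + \frac{2 H^{2}}{2} = - \frac{3}{2} + H^{2}$)
$\frac{1}{3913 + 39 \left(Z{\left(6 \right)} - 3\right)} = \frac{1}{3913 + 39 \left(\left(- \frac{3}{2} + 6^{2}\right) - 3\right)} = \frac{1}{3913 + 39 \left(\left(- \frac{3}{2} + 36\right) + \left(-3 + 0\right)\right)} = \frac{1}{3913 + 39 \left(\frac{69}{2} - 3\right)} = \frac{1}{3913 + 39 \cdot \frac{63}{2}} = \frac{1}{3913 + \frac{2457}{2}} = \frac{1}{\frac{10283}{2}} = \frac{2}{10283}$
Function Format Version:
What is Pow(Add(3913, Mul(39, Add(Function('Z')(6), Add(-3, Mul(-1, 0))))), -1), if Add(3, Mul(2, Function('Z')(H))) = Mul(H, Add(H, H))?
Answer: Rational(2, 10283) ≈ 0.00019450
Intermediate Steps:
Function('Z')(H) = Add(Rational(-3, 2), Pow(H, 2)) (Function('Z')(H) = Add(Rational(-3, 2), Mul(Rational(1, 2), Mul(H, Add(H, H)))) = Add(Rational(-3, 2), Mul(Rational(1, 2), Mul(H, Mul(2, H)))) = Add(Rational(-3, 2), Mul(Rational(1, 2), Mul(2, Pow(H, 2)))) = Add(Rational(-3, 2), Pow(H, 2)))
Pow(Add(3913, Mul(39, Add(Function('Z')(6), Add(-3, Mul(-1, 0))))), -1) = Pow(Add(3913, Mul(39, Add(Add(Rational(-3, 2), Pow(6, 2)), Add(-3, Mul(-1, 0))))), -1) = Pow(Add(3913, Mul(39, Add(Add(Rational(-3, 2), 36), Add(-3, 0)))), -1) = Pow(Add(3913, Mul(39, Add(Rational(69, 2), -3))), -1) = Pow(Add(3913, Mul(39, Rational(63, 2))), -1) = Pow(Add(3913, Rational(2457, 2)), -1) = Pow(Rational(10283, 2), -1) = Rational(2, 10283)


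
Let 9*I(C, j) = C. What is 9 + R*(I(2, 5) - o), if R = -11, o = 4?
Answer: 455/9 ≈ 50.556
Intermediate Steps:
I(C, j) = C/9
9 + R*(I(2, 5) - o) = 9 - 11*((⅑)*2 - 1*4) = 9 - 11*(2/9 - 4) = 9 - 11*(-34/9) = 9 + 374/9 = 455/9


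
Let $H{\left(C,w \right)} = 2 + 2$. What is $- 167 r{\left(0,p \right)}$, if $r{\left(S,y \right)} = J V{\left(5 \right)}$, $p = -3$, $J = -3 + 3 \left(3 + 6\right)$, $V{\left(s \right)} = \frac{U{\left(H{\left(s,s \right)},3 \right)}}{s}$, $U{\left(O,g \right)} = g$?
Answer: $- \frac{12024}{5} \approx -2404.8$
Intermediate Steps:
$H{\left(C,w \right)} = 4$
$V{\left(s \right)} = \frac{3}{s}$
$J = 24$ ($J = -3 + 3 \cdot 9 = -3 + 27 = 24$)
$r{\left(S,y \right)} = \frac{72}{5}$ ($r{\left(S,y \right)} = 24 \cdot \frac{3}{5} = \frac{72}{5}$)
$- 167 r{\left(0,p \right)} = \left(-167\right) \frac{72}{5} = - \frac{12024}{5}$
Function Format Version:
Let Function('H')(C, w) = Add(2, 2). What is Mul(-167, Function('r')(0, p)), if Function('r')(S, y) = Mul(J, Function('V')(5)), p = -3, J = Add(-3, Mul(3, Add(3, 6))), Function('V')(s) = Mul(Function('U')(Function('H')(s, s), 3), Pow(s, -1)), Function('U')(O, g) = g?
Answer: Rational(-12024, 5) ≈ -2404.8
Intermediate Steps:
Function('H')(C, w) = 4
Function('V')(s) = Mul(3, Pow(s, -1))
J = 24 (J = Add(-3, Mul(3, 9)) = Add(-3, 27) = 24)
Function('r')(S, y) = Rational(72, 5) (Function('r')(S, y) = Mul(24, Mul(3, Pow(5, -1))) = Mul(24, Mul(3, Rational(1, 5))) = Mul(24, Rational(3, 5)) = Rational(72, 5))
Mul(-167, Function('r')(0, p)) = Mul(-167, Rational(72, 5)) = Rational(-12024, 5)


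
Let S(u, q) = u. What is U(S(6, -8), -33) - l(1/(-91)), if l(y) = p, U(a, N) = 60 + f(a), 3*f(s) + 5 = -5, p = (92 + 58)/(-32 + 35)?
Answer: 20/3 ≈ 6.6667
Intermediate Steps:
p = 50 (p = 150/3 = 150*(⅓) = 50)
f(s) = -10/3 (f(s) = -5/3 + (⅓)*(-5) = -5/3 - 5/3 = -10/3)
U(a, N) = 170/3 (U(a, N) = 60 - 10/3 = 170/3)
l(y) = 50
U(S(6, -8), -33) - l(1/(-91)) = 170/3 - 1*50 = 170/3 - 50 = 20/3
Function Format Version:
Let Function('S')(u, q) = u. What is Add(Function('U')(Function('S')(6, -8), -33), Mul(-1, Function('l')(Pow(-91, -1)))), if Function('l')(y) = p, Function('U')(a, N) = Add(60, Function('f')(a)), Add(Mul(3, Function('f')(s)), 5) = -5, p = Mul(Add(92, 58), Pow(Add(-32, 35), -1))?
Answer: Rational(20, 3) ≈ 6.6667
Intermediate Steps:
p = 50 (p = Mul(150, Pow(3, -1)) = Mul(150, Rational(1, 3)) = 50)
Function('f')(s) = Rational(-10, 3) (Function('f')(s) = Add(Rational(-5, 3), Mul(Rational(1, 3), -5)) = Add(Rational(-5, 3), Rational(-5, 3)) = Rational(-10, 3))
Function('U')(a, N) = Rational(170, 3) (Function('U')(a, N) = Add(60, Rational(-10, 3)) = Rational(170, 3))
Function('l')(y) = 50
Add(Function('U')(Function('S')(6, -8), -33), Mul(-1, Function('l')(Pow(-91, -1)))) = Add(Rational(170, 3), Mul(-1, 50)) = Add(Rational(170, 3), -50) = Rational(20, 3)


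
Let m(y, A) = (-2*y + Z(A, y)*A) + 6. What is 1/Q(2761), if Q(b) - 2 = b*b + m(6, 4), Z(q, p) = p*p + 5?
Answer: 1/7623281 ≈ 1.3118e-7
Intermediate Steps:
Z(q, p) = 5 + p² (Z(q, p) = p² + 5 = 5 + p²)
m(y, A) = 6 - 2*y + A*(5 + y²) (m(y, A) = (-2*y + (5 + y²)*A) + 6 = (-2*y + A*(5 + y²)) + 6 = 6 - 2*y + A*(5 + y²))
Q(b) = 160 + b² (Q(b) = 2 + (b*b + (6 - 2*6 + 4*(5 + 6²))) = 2 + (b² + (6 - 12 + 4*(5 + 36))) = 2 + (b² + (6 - 12 + 4*41)) = 2 + (b² + (6 - 12 + 164)) = 2 + (b² + 158) = 2 + (158 + b²) = 160 + b²)
1/Q(2761) = 1/(160 + 2761²) = 1/(160 + 7623121) = 1/7623281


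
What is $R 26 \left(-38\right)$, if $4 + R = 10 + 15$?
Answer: $-20748$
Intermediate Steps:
$R = 21$ ($R = -4 + \left(10 + 15\right) = -4 + 25 = 21$)
$R 26 \left(-38\right) = 21 \cdot 26 \left(-38\right) = 546 \left(-38\right) = -20748$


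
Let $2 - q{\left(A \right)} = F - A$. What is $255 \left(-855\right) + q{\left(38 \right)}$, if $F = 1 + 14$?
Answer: $-218000$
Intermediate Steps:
$F = 15$
$q{\left(A \right)} = -13 + A$ ($q{\left(A \right)} = 2 - \left(15 - A\right) = 2 + \left(-15 + A\right) = -13 + A$)
$255 \left(-855\right) + q{\left(38 \right)} = 255 \left(-855\right) + \left(-13 + 38\right) = -218025 + 25 = -218000$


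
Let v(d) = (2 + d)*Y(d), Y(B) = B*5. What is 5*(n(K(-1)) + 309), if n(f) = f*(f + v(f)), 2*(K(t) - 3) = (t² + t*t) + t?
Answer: 26325/8 ≈ 3290.6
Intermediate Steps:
Y(B) = 5*B
v(d) = 5*d*(2 + d) (v(d) = (2 + d)*(5*d) = 5*d*(2 + d))
K(t) = 3 + t² + t/2 (K(t) = 3 + ((t² + t*t) + t)/2 = 3 + ((t² + t²) + t)/2 = 3 + (2*t² + t)/2 = 3 + (t + 2*t²)/2 = 3 + (t² + t/2) = 3 + t² + t/2)
n(f) = f*(f + 5*f*(2 + f))
5*(n(K(-1)) + 309) = 5*((3 + (-1)² + (½)*(-1))²*(11 + 5*(3 + (-1)² + (½)*(-1))) + 309) = 5*((3 + 1 - ½)²*(11 + 5*(3 + 1 - ½)) + 309) = 5*((7/2)²*(11 + 5*(7/2)) + 309) = 5*(49*(11 + 35/2)/4 + 309) = 5*((49/4)*(57/2) + 309) = 5*(2793/8 + 309) = 5*(5265/8) = 26325/8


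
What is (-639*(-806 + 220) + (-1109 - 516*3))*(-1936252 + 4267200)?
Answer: 866639473556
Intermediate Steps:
(-639*(-806 + 220) + (-1109 - 516*3))*(-1936252 + 4267200) = (-639*(-586) + (-1109 - 1548))*2330948 = (374454 - 2657)*2330948 = 371797*2330948 = 866639473556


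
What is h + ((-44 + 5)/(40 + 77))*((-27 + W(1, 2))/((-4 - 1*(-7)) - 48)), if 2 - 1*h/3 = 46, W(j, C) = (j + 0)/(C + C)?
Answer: -71387/540 ≈ -132.20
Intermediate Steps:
W(j, C) = j/(2*C) (W(j, C) = j/((2*C)) = j*(1/(2*C)) = j/(2*C))
h = -132 (h = 6 - 3*46 = 6 - 138 = -132)
h + ((-44 + 5)/(40 + 77))*((-27 + W(1, 2))/((-4 - 1*(-7)) - 48)) = -132 + ((-44 + 5)/(40 + 77))*((-27 + (½)*1/2)/((-4 - 1*(-7)) - 48)) = -132 + (-39/117)*((-27 + (½)*1*(½))/((-4 + 7) - 48)) = -132 + (-39*1/117)*((-27 + ¼)/(3 - 48)) = -132 - (-107)/(12*(-45)) = -132 - (-107)*(-1)/(12*45) = -132 - ⅓*107/180 = -132 - 107/540 = -71387/540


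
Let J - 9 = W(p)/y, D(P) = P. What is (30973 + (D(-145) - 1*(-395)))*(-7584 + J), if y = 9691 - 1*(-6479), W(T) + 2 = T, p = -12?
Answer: -273173961098/1155 ≈ -2.3651e+8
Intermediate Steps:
W(T) = -2 + T
y = 16170 (y = 9691 + 6479 = 16170)
J = 10394/1155 (J = 9 + (-2 - 12)/16170 = 9 - 14*1/16170 = 9 - 1/1155 = 10394/1155 ≈ 8.9991)
(30973 + (D(-145) - 1*(-395)))*(-7584 + J) = (30973 + (-145 - 1*(-395)))*(-7584 + 10394/1155) = (30973 + (-145 + 395))*(-8749126/1155) = (30973 + 250)*(-8749126/1155) = 31223*(-8749126/1155) = -273173961098/1155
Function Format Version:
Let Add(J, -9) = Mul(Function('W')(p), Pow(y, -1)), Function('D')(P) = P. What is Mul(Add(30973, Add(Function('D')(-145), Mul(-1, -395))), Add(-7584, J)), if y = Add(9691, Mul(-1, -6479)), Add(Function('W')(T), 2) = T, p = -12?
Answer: Rational(-273173961098, 1155) ≈ -2.3651e+8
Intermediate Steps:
Function('W')(T) = Add(-2, T)
y = 16170 (y = Add(9691, 6479) = 16170)
J = Rational(10394, 1155) (J = Add(9, Mul(Add(-2, -12), Pow(16170, -1))) = Add(9, Mul(-14, Rational(1, 16170))) = Add(9, Rational(-1, 1155)) = Rational(10394, 1155) ≈ 8.9991)
Mul(Add(30973, Add(Function('D')(-145), Mul(-1, -395))), Add(-7584, J)) = Mul(Add(30973, Add(-145, Mul(-1, -395))), Add(-7584, Rational(10394, 1155))) = Mul(Add(30973, Add(-145, 395)), Rational(-8749126, 1155)) = Mul(Add(30973, 250), Rational(-8749126, 1155)) = Mul(31223, Rational(-8749126, 1155)) = Rational(-273173961098, 1155)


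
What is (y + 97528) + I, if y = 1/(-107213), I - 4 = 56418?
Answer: 16505441349/107213 ≈ 1.5395e+5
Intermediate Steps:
I = 56422 (I = 4 + 56418 = 56422)
y = -1/107213 ≈ -9.3272e-6
(y + 97528) + I = (-1/107213 + 97528) + 56422 = 10456269463/107213 + 56422 = 16505441349/107213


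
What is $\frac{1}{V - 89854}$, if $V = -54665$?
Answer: $- \frac{1}{144519} \approx -6.9195 \cdot 10^{-6}$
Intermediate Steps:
$\frac{1}{V - 89854} = \frac{1}{-54665 - 89854} = \frac{1}{-144519} = - \frac{1}{144519}$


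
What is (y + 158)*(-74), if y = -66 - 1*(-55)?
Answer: -10878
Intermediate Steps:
y = -11 (y = -66 + 55 = -11)
(y + 158)*(-74) = (-11 + 158)*(-74) = 147*(-74) = -10878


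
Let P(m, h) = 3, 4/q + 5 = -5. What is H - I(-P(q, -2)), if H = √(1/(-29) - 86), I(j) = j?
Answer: 3 + I*√72355/29 ≈ 3.0 + 9.2755*I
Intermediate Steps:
q = -⅖ (q = 4/(-5 - 5) = 4/(-10) = 4*(-⅒) = -⅖ ≈ -0.40000)
H = I*√72355/29 (H = √(-1/29 - 86) = √(-2495/29) = I*√72355/29 ≈ 9.2755*I)
H - I(-P(q, -2)) = I*√72355/29 - (-1)*3 = I*√72355/29 - 1*(-3) = I*√72355/29 + 3 = 3 + I*√72355/29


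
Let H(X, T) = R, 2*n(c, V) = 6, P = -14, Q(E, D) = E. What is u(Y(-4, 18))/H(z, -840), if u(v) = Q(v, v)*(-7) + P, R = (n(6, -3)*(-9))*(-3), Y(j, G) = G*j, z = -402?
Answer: 490/81 ≈ 6.0494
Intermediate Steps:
n(c, V) = 3 (n(c, V) = (½)*6 = 3)
R = 81 (R = (3*(-9))*(-3) = -27*(-3) = 81)
u(v) = -14 - 7*v (u(v) = v*(-7) - 14 = -7*v - 14 = -14 - 7*v)
H(X, T) = 81
u(Y(-4, 18))/H(z, -840) = (-14 - 126*(-4))/81 = (-14 - 7*(-72))*(1/81) = (-14 + 504)*(1/81) = 490*(1/81) = 490/81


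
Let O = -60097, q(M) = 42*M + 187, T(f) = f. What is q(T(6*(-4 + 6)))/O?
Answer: -691/60097 ≈ -0.011498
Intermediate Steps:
q(M) = 187 + 42*M
q(T(6*(-4 + 6)))/O = (187 + 42*(6*(-4 + 6)))/(-60097) = (187 + 42*(6*2))*(-1/60097) = (187 + 42*12)*(-1/60097) = (187 + 504)*(-1/60097) = 691*(-1/60097) = -691/60097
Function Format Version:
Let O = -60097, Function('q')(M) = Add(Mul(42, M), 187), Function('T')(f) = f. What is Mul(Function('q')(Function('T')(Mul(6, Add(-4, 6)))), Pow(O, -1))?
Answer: Rational(-691, 60097) ≈ -0.011498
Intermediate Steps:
Function('q')(M) = Add(187, Mul(42, M))
Mul(Function('q')(Function('T')(Mul(6, Add(-4, 6)))), Pow(O, -1)) = Mul(Add(187, Mul(42, Mul(6, Add(-4, 6)))), Pow(-60097, -1)) = Mul(Add(187, Mul(42, Mul(6, 2))), Rational(-1, 60097)) = Mul(Add(187, Mul(42, 12)), Rational(-1, 60097)) = Mul(Add(187, 504), Rational(-1, 60097)) = Mul(691, Rational(-1, 60097)) = Rational(-691, 60097)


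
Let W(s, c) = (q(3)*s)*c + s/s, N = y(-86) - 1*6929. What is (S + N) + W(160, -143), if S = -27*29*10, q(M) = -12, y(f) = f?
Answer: 259716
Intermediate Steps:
N = -7015 (N = -86 - 1*6929 = -86 - 6929 = -7015)
W(s, c) = 1 - 12*c*s (W(s, c) = (-12*s)*c + s/s = -12*c*s + 1 = 1 - 12*c*s)
S = -7830 (S = -783*10 = -7830)
(S + N) + W(160, -143) = (-7830 - 7015) + (1 - 12*(-143)*160) = -14845 + (1 + 274560) = -14845 + 274561 = 259716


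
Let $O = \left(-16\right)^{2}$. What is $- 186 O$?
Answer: $-47616$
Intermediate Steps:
$O = 256$
$- 186 O = \left(-186\right) 256 = -47616$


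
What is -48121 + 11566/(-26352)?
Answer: -634048079/13176 ≈ -48121.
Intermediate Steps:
-48121 + 11566/(-26352) = -48121 + 11566*(-1/26352) = -48121 - 5783/13176 = -634048079/13176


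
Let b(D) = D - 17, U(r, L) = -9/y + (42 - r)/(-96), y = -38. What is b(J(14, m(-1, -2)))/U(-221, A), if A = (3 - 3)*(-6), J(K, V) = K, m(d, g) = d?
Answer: 5472/4565 ≈ 1.1987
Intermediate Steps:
A = 0 (A = 0*(-6) = 0)
U(r, L) = -61/304 + r/96 (U(r, L) = -9/(-38) + (42 - r)/(-96) = -9*(-1/38) + (42 - r)*(-1/96) = 9/38 + (-7/16 + r/96) = -61/304 + r/96)
b(D) = -17 + D
b(J(14, m(-1, -2)))/U(-221, A) = (-17 + 14)/(-61/304 + (1/96)*(-221)) = -3/(-61/304 - 221/96) = -3/(-4565/1824) = -3*(-1824/4565) = 5472/4565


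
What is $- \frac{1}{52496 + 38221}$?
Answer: $- \frac{1}{90717} \approx -1.1023 \cdot 10^{-5}$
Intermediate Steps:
$- \frac{1}{52496 + 38221} = - \frac{1}{90717}$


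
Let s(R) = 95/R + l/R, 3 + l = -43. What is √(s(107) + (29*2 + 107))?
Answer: 2*√473582/107 ≈ 12.863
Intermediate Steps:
l = -46 (l = -3 - 43 = -46)
s(R) = 49/R (s(R) = 95/R - 46/R = 49/R)
√(s(107) + (29*2 + 107)) = √(49/107 + (29*2 + 107)) = √(49*(1/107) + (58 + 107)) = √(49/107 + 165) = √(17704/107) = 2*√473582/107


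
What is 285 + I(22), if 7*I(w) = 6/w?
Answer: 21948/77 ≈ 285.04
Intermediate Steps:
I(w) = 6/(7*w) (I(w) = (6/w)/7 = 6/(7*w))
285 + I(22) = 285 + (6/7)/22 = 285 + (6/7)*(1/22) = 285 + 3/77 = 21948/77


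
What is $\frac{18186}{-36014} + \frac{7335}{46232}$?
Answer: $- \frac{288306231}{832499624} \approx -0.34631$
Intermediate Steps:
$\frac{18186}{-36014} + \frac{7335}{46232} = 18186 \left(- \frac{1}{36014}\right) + 7335 \cdot \frac{1}{46232} = - \frac{9093}{18007} + \frac{7335}{46232} = - \frac{288306231}{832499624}$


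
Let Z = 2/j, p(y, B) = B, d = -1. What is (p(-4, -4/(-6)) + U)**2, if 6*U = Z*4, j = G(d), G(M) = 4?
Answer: 1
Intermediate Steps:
j = 4
Z = 1/2 (Z = 2/4 = 2*(1/4) = 1/2 ≈ 0.50000)
U = 1/3 (U = ((1/2)*4)/6 = (1/6)*2 = 1/3 ≈ 0.33333)
(p(-4, -4/(-6)) + U)**2 = (-4/(-6) + 1/3)**2 = (-4*(-1/6) + 1/3)**2 = (2/3 + 1/3)**2 = 1**2 = 1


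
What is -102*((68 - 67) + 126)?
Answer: -12954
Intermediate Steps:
-102*((68 - 67) + 126) = -102*(1 + 126) = -102*127 = -12954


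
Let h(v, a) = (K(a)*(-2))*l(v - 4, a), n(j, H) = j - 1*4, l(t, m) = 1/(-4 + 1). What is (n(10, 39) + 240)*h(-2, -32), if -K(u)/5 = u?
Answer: 26240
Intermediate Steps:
K(u) = -5*u
l(t, m) = -⅓ (l(t, m) = 1/(-3) = -⅓)
n(j, H) = -4 + j (n(j, H) = j - 4 = -4 + j)
h(v, a) = -10*a/3 (h(v, a) = (-5*a*(-2))*(-⅓) = (10*a)*(-⅓) = -10*a/3)
(n(10, 39) + 240)*h(-2, -32) = ((-4 + 10) + 240)*(-10/3*(-32)) = (6 + 240)*(320/3) = 246*(320/3) = 26240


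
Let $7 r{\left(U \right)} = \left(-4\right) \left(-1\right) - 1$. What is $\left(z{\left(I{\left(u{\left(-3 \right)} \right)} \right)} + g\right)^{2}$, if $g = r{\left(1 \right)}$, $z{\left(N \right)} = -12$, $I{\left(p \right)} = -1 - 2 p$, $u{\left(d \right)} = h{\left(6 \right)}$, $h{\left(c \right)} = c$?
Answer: $\frac{6561}{49} \approx 133.9$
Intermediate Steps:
$u{\left(d \right)} = 6$
$r{\left(U \right)} = \frac{3}{7}$ ($r{\left(U \right)} = \frac{\left(-4\right) \left(-1\right) - 1}{7} = \frac{4 - 1}{7} = \frac{1}{7} \cdot 3 = \frac{3}{7}$)
$g = \frac{3}{7} \approx 0.42857$
$\left(z{\left(I{\left(u{\left(-3 \right)} \right)} \right)} + g\right)^{2} = \left(-12 + \frac{3}{7}\right)^{2} = \left(- \frac{81}{7}\right)^{2} = \frac{6561}{49}$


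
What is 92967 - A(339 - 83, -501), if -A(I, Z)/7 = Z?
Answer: 89460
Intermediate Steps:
A(I, Z) = -7*Z
92967 - A(339 - 83, -501) = 92967 - (-7)*(-501) = 92967 - 1*3507 = 92967 - 3507 = 89460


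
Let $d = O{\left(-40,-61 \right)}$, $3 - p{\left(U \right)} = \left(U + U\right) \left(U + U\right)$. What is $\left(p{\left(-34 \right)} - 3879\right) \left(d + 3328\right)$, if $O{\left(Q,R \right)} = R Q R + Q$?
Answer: $1237192000$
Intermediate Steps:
$p{\left(U \right)} = 3 - 4 U^{2}$ ($p{\left(U \right)} = 3 - \left(U + U\right) \left(U + U\right) = 3 - 2 U 2 U = 3 - 4 U^{2}$)
$O{\left(Q,R \right)} = Q + Q R^{2}$ ($O{\left(Q,R \right)} = Q R R + Q = Q R^{2} + Q = Q + Q R^{2}$)
$d = -148880$ ($d = - 40 \left(1 + \left(-61\right)^{2}\right) = - 40 \left(1 + 3721\right) = \left(-40\right) 3722 = -148880$)
$\left(p{\left(-34 \right)} - 3879\right) \left(d + 3328\right) = \left(\left(3 - 4 \left(-34\right)^{2}\right) - 3879\right) \left(-148880 + 3328\right) = \left(\left(3 - 4624\right) - 3879\right) \left(-145552\right) = \left(-4621 - 3879\right) \left(-145552\right) = \left(-8500\right) \left(-145552\right) = 1237192000$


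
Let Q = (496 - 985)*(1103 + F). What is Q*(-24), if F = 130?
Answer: 14470488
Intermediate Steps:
Q = -602937 (Q = (496 - 985)*(1103 + 130) = -489*1233 = -602937)
Q*(-24) = -602937*(-24) = 14470488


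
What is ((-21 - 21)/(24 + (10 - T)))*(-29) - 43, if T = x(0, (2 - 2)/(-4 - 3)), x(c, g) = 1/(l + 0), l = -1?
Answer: -41/5 ≈ -8.2000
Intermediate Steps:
x(c, g) = -1 (x(c, g) = 1/(-1 + 0) = 1/(-1) = -1)
T = -1
((-21 - 21)/(24 + (10 - T)))*(-29) - 43 = ((-21 - 21)/(24 + (10 - 1*(-1))))*(-29) - 43 = -42/(24 + (10 + 1))*(-29) - 43 = -42/(24 + 11)*(-29) - 43 = -42/35*(-29) - 43 = -42*1/35*(-29) - 43 = -6/5*(-29) - 43 = 174/5 - 43 = -41/5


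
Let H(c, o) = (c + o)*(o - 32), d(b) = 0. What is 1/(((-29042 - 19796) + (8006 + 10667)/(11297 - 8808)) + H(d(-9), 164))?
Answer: -2489/67657237 ≈ -3.6788e-5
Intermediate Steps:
H(c, o) = (-32 + o)*(c + o) (H(c, o) = (c + o)*(-32 + o) = (-32 + o)*(c + o))
1/(((-29042 - 19796) + (8006 + 10667)/(11297 - 8808)) + H(d(-9), 164)) = 1/(((-29042 - 19796) + (8006 + 10667)/(11297 - 8808)) + (164**2 - 32*0 - 32*164 + 0*164)) = 1/((-48838 + 18673/2489) + (26896 + 0 - 5248 + 0)) = 1/((-48838 + 18673*(1/2489)) + 21648) = 1/((-48838 + 18673/2489) + 21648) = 1/(-121539109/2489 + 21648) = 1/(-67657237/2489) = -2489/67657237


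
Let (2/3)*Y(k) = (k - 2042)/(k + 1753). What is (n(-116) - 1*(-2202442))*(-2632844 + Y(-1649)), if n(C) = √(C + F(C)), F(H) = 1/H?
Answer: -603075559145125/104 - 547642625*I*√390253/12064 ≈ -5.7988e+12 - 2.8358e+7*I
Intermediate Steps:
Y(k) = 3*(-2042 + k)/(2*(1753 + k)) (Y(k) = 3*((k - 2042)/(k + 1753))/2 = 3*((-2042 + k)/(1753 + k))/2 = 3*(-2042 + k)/(2*(1753 + k)))
n(C) = √(C + 1/C)
(n(-116) - 1*(-2202442))*(-2632844 + Y(-1649)) = (√(-116 + 1/(-116)) - 1*(-2202442))*(-2632844 + 3*(-2042 - 1649)/(2*(1753 - 1649))) = (√(-116 - 1/116) + 2202442)*(-2632844 + (3/2)*(-3691)/104) = (√(-13457/116) + 2202442)*(-2632844 + (3/2)*(1/104)*(-3691)) = (I*√390253/58 + 2202442)*(-2632844 - 11073/208) = (2202442 + I*√390253/58)*(-547642625/208) = -603075559145125/104 - 547642625*I*√390253/12064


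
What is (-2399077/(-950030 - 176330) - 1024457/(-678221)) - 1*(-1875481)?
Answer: 1432722112440462897/763921005560 ≈ 1.8755e+6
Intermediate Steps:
(-2399077/(-950030 - 176330) - 1024457/(-678221)) - 1*(-1875481) = (-2399077/(-1126360) - 1024457*(-1/678221)) + 1875481 = (-2399077*(-1/1126360) + 1024457/678221) + 1875481 = (2399077/1126360 + 1024457/678221) + 1875481 = 2781011788537/763921005560 + 1875481 = 1432722112440462897/763921005560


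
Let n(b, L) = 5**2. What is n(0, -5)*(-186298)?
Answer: -4657450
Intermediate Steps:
n(b, L) = 25
n(0, -5)*(-186298) = 25*(-186298) = -4657450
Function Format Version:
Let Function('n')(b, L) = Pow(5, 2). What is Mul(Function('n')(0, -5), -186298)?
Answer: -4657450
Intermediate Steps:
Function('n')(b, L) = 25
Mul(Function('n')(0, -5), -186298) = Mul(25, -186298) = -4657450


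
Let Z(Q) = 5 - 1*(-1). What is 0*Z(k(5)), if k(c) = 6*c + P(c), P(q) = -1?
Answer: 0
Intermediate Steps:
k(c) = -1 + 6*c (k(c) = 6*c - 1 = -1 + 6*c)
Z(Q) = 6 (Z(Q) = 5 + 1 = 6)
0*Z(k(5)) = 0*6 = 0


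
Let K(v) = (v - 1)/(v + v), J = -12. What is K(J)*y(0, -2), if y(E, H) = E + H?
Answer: -13/12 ≈ -1.0833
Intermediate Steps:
K(v) = (-1 + v)/(2*v) (K(v) = (-1 + v)/((2*v)) = (-1 + v)*(1/(2*v)) = (-1 + v)/(2*v))
K(J)*y(0, -2) = ((½)*(-1 - 12)/(-12))*(0 - 2) = ((½)*(-1/12)*(-13))*(-2) = (13/24)*(-2) = -13/12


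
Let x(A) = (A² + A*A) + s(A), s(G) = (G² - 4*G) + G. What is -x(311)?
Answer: -289230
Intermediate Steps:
s(G) = G² - 3*G
x(A) = 2*A² + A*(-3 + A) (x(A) = (A² + A*A) + A*(-3 + A) = (A² + A²) + A*(-3 + A) = 2*A² + A*(-3 + A))
-x(311) = -3*311*(-1 + 311) = -3*311*310 = -1*289230 = -289230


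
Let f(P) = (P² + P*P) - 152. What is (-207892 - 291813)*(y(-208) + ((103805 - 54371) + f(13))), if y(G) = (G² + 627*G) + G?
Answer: 18858866700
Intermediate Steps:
y(G) = G² + 628*G
f(P) = -152 + 2*P² (f(P) = (P² + P²) - 152 = 2*P² - 152 = -152 + 2*P²)
(-207892 - 291813)*(y(-208) + ((103805 - 54371) + f(13))) = (-207892 - 291813)*(-208*(628 - 208) + ((103805 - 54371) + (-152 + 2*13²))) = -499705*(-208*420 + (49434 + (-152 + 2*169))) = -499705*(-87360 + (49434 + (-152 + 338))) = -499705*(-87360 + (49434 + 186)) = -499705*(-87360 + 49620) = -499705*(-37740) = 18858866700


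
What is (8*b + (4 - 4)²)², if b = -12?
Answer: 9216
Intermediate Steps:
(8*b + (4 - 4)²)² = (8*(-12) + (4 - 4)²)² = (-96 + 0²)² = (-96 + 0)² = (-96)² = 9216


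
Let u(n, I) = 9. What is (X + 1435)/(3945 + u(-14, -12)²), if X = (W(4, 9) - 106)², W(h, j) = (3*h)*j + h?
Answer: 1471/4026 ≈ 0.36538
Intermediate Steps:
W(h, j) = h + 3*h*j (W(h, j) = 3*h*j + h = h + 3*h*j)
X = 36 (X = (4*(1 + 3*9) - 106)² = (4*(1 + 27) - 106)² = (4*28 - 106)² = (112 - 106)² = 6² = 36)
(X + 1435)/(3945 + u(-14, -12)²) = (36 + 1435)/(3945 + 9²) = 1471/(3945 + 81) = 1471/4026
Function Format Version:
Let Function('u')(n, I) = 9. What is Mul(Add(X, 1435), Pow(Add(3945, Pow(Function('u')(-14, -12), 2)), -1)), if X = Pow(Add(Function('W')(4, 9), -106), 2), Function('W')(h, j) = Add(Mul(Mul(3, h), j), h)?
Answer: Rational(1471, 4026) ≈ 0.36538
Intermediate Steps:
Function('W')(h, j) = Add(h, Mul(3, h, j)) (Function('W')(h, j) = Add(Mul(3, h, j), h) = Add(h, Mul(3, h, j)))
X = 36 (X = Pow(Add(Mul(4, Add(1, Mul(3, 9))), -106), 2) = Pow(Add(Mul(4, Add(1, 27)), -106), 2) = Pow(Add(Mul(4, 28), -106), 2) = Pow(Add(112, -106), 2) = Pow(6, 2) = 36)
Mul(Add(X, 1435), Pow(Add(3945, Pow(Function('u')(-14, -12), 2)), -1)) = Mul(Add(36, 1435), Pow(Add(3945, Pow(9, 2)), -1)) = Mul(1471, Pow(Add(3945, 81), -1)) = Mul(1471, Pow(4026, -1)) = Mul(1471, Rational(1, 4026)) = Rational(1471, 4026)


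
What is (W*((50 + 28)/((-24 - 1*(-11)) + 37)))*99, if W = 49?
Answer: 63063/4 ≈ 15766.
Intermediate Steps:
(W*((50 + 28)/((-24 - 1*(-11)) + 37)))*99 = (49*((50 + 28)/((-24 - 1*(-11)) + 37)))*99 = (49*(78/((-24 + 11) + 37)))*99 = (49*(78/(-13 + 37)))*99 = (49*(78/24))*99 = (49*(78*(1/24)))*99 = (49*(13/4))*99 = (637/4)*99 = 63063/4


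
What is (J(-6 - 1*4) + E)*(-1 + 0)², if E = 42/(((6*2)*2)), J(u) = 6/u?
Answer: 23/20 ≈ 1.1500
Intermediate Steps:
E = 7/4 (E = 42/((12*2)) = 42/24 = 42*(1/24) = 7/4 ≈ 1.7500)
(J(-6 - 1*4) + E)*(-1 + 0)² = (6/(-6 - 1*4) + 7/4)*(-1 + 0)² = (6/(-6 - 4) + 7/4)*(-1)² = (6/(-10) + 7/4)*1 = (6*(-⅒) + 7/4)*1 = (-⅗ + 7/4)*1 = (23/20)*1 = 23/20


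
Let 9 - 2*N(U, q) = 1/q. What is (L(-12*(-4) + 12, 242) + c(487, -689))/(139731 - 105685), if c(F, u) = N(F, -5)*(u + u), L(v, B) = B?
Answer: -15242/85115 ≈ -0.17908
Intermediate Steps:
N(U, q) = 9/2 - 1/(2*q)
c(F, u) = 46*u/5 (c(F, u) = ((½)*(-1 + 9*(-5))/(-5))*(u + u) = ((½)*(-⅕)*(-1 - 45))*(2*u) = ((½)*(-⅕)*(-46))*(2*u) = 23*(2*u)/5 = 46*u/5)
(L(-12*(-4) + 12, 242) + c(487, -689))/(139731 - 105685) = (242 + (46/5)*(-689))/(139731 - 105685) = (242 - 31694/5)/34046 = -30484/5*1/34046 = -15242/85115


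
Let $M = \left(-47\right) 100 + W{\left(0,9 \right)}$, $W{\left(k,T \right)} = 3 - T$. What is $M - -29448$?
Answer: $24742$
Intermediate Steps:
$M = -4706$ ($M = \left(-47\right) 100 + \left(3 - 9\right) = -4700 + \left(3 - 9\right) = -4700 - 6 = -4706$)
$M - -29448 = -4706 - -29448 = -4706 + 29448 = 24742$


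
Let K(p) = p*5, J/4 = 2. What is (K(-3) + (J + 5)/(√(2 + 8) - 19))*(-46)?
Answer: 19504/27 + 46*√10/27 ≈ 727.76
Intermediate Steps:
J = 8 (J = 4*2 = 8)
K(p) = 5*p
(K(-3) + (J + 5)/(√(2 + 8) - 19))*(-46) = (5*(-3) + (8 + 5)/(√(2 + 8) - 19))*(-46) = (-15 + 13/(√10 - 19))*(-46) = (-15 + 13/(-19 + √10))*(-46) = 690 - 598/(-19 + √10)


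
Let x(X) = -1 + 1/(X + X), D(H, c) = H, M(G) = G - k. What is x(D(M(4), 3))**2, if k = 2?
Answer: 9/16 ≈ 0.56250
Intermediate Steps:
M(G) = -2 + G (M(G) = G - 1*2 = G - 2 = -2 + G)
x(X) = -1 + 1/(2*X)
x(D(M(4), 3))**2 = ((1/2 - (-2 + 4))/(-2 + 4))**2 = ((1/2 - 1*2)/2)**2 = ((1/2 - 2)/2)**2 = ((1/2)*(-3/2))**2 = (-3/4)**2 = 9/16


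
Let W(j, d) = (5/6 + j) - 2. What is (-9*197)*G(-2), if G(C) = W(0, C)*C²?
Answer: 8274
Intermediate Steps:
W(j, d) = -7/6 + j (W(j, d) = (5*(⅙) + j) - 2 = (⅚ + j) - 2 = -7/6 + j)
G(C) = -7*C²/6 (G(C) = (-7/6 + 0)*C² = -7*C²/6)
(-9*197)*G(-2) = (-9*197)*(-7/6*(-2)²) = -(-4137)*4/2 = -1773*(-14/3) = 8274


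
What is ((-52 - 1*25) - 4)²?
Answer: 6561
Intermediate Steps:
((-52 - 1*25) - 4)² = ((-52 - 25) - 4)² = (-77 - 4)² = (-81)² = 6561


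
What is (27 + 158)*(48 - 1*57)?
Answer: -1665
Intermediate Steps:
(27 + 158)*(48 - 1*57) = 185*(48 - 57) = 185*(-9) = -1665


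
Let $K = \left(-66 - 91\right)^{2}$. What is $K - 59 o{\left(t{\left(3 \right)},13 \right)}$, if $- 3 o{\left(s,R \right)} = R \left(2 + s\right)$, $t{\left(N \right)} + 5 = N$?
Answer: $24649$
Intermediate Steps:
$t{\left(N \right)} = -5 + N$
$o{\left(s,R \right)} = - \frac{R \left(2 + s\right)}{3}$
$K = 24649$ ($K = \left(-157\right)^{2} = 24649$)
$K - 59 o{\left(t{\left(3 \right)},13 \right)} = 24649 - 59 \left(\left(- \frac{1}{3}\right) 13 \left(2 + \left(-5 + 3\right)\right)\right) = 24649 - 59 \left(\left(- \frac{1}{3}\right) 13 \left(2 - 2\right)\right) = 24649 - 59 \left(\left(- \frac{1}{3}\right) 13 \cdot 0\right) = 24649 - 0 = 24649 + 0 = 24649$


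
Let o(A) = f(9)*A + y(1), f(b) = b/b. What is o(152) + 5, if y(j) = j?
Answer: 158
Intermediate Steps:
f(b) = 1
o(A) = 1 + A (o(A) = 1*A + 1 = A + 1 = 1 + A)
o(152) + 5 = (1 + 152) + 5 = 153 + 5 = 158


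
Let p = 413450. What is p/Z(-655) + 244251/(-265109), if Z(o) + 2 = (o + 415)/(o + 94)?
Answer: -10248506955572/38971023 ≈ -2.6298e+5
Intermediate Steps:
Z(o) = -2 + (415 + o)/(94 + o) (Z(o) = -2 + (o + 415)/(o + 94) = -2 + (415 + o)/(94 + o))
p/Z(-655) + 244251/(-265109) = 413450/(((227 - 1*(-655))/(94 - 655))) + 244251/(-265109) = 413450/(((227 + 655)/(-561))) + 244251*(-1/265109) = 413450/((-1/561*882)) - 244251/265109 = 413450/(-294/187) - 244251/265109 = 413450*(-187/294) - 244251/265109 = -38657575/147 - 244251/265109 = -10248506955572/38971023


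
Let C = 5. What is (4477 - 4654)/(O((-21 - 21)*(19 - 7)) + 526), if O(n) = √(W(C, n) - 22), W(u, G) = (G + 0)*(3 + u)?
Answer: -46551/140365 + 177*I*√4054/280730 ≈ -0.33164 + 0.040145*I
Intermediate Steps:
W(u, G) = G*(3 + u)
O(n) = √(-22 + 8*n) (O(n) = √(n*(3 + 5) - 22) = √(n*8 - 22) = √(8*n - 22) = √(-22 + 8*n))
(4477 - 4654)/(O((-21 - 21)*(19 - 7)) + 526) = (4477 - 4654)/(√(-22 + 8*((-21 - 21)*(19 - 7))) + 526) = -177/(√(-22 + 8*(-42*12)) + 526) = -177/(√(-22 + 8*(-504)) + 526) = -177/(√(-22 - 4032) + 526) = -177/(√(-4054) + 526) = -177/(I*√4054 + 526) = -177/(526 + I*√4054)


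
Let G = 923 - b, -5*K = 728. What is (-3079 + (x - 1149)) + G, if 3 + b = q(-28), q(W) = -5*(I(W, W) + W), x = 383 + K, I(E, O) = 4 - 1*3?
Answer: -15998/5 ≈ -3199.6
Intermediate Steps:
K = -728/5 (K = -⅕*728 = -728/5 ≈ -145.60)
I(E, O) = 1 (I(E, O) = 4 - 3 = 1)
x = 1187/5 (x = 383 - 728/5 = 1187/5 ≈ 237.40)
q(W) = -5 - 5*W (q(W) = -5*(1 + W) = -5 - 5*W)
b = 132 (b = -3 + (-5 - 5*(-28)) = -3 + (-5 + 140) = -3 + 135 = 132)
G = 791 (G = 923 - 1*132 = 923 - 132 = 791)
(-3079 + (x - 1149)) + G = (-3079 + (1187/5 - 1149)) + 791 = (-3079 - 4558/5) + 791 = -19953/5 + 791 = -15998/5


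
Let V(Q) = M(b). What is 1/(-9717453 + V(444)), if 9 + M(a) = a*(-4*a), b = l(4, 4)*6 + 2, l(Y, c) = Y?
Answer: -1/9720166 ≈ -1.0288e-7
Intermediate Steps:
b = 26 (b = 4*6 + 2 = 24 + 2 = 26)
M(a) = -9 - 4*a² (M(a) = -9 + a*(-4*a) = -9 - 4*a²)
V(Q) = -2713 (V(Q) = -9 - 4*26² = -9 - 4*676 = -9 - 2704 = -2713)
1/(-9717453 + V(444)) = 1/(-9717453 - 2713) = 1/(-9720166) = -1/9720166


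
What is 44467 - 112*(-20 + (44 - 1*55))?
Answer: 47939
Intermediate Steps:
44467 - 112*(-20 + (44 - 1*55)) = 44467 - 112*(-20 + (44 - 55)) = 44467 - 112*(-20 - 11) = 44467 - 112*(-31) = 44467 + 3472 = 47939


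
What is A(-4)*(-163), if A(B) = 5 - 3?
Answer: -326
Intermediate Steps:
A(B) = 2
A(-4)*(-163) = 2*(-163) = -326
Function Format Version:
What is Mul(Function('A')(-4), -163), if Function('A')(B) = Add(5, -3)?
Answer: -326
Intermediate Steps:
Function('A')(B) = 2
Mul(Function('A')(-4), -163) = Mul(2, -163) = -326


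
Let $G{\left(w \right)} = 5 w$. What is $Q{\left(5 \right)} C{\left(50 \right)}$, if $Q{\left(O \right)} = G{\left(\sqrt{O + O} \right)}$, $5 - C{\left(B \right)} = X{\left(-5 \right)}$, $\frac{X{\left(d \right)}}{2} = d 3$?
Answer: $175 \sqrt{10} \approx 553.4$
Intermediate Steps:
$X{\left(d \right)} = 6 d$ ($X{\left(d \right)} = 2 d 3 = 2 \cdot 3 d = 6 d$)
$C{\left(B \right)} = 35$ ($C{\left(B \right)} = 5 - 6 \left(-5\right) = 5 - -30 = 5 + 30 = 35$)
$Q{\left(O \right)} = 5 \sqrt{2} \sqrt{O}$ ($Q{\left(O \right)} = 5 \sqrt{O + O} = 5 \sqrt{2 O} = 5 \sqrt{2} \sqrt{O}$)
$Q{\left(5 \right)} C{\left(50 \right)} = 5 \sqrt{2} \sqrt{5} \cdot 35 = 5 \sqrt{10} \cdot 35 = 175 \sqrt{10}$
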